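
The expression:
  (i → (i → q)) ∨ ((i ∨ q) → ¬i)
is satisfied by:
  {q: True, i: False}
  {i: False, q: False}
  {i: True, q: True}


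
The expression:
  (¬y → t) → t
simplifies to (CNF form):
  t ∨ ¬y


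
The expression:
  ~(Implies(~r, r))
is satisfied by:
  {r: False}


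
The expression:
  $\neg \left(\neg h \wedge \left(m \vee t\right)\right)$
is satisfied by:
  {h: True, m: False, t: False}
  {t: True, h: True, m: False}
  {h: True, m: True, t: False}
  {t: True, h: True, m: True}
  {t: False, m: False, h: False}


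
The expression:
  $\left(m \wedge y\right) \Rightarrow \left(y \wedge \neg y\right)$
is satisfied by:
  {m: False, y: False}
  {y: True, m: False}
  {m: True, y: False}


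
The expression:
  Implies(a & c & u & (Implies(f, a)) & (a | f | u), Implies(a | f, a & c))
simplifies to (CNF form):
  True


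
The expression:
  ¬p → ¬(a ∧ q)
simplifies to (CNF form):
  p ∨ ¬a ∨ ¬q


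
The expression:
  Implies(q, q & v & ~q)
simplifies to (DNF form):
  ~q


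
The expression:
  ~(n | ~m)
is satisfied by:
  {m: True, n: False}


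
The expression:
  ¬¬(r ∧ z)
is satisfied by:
  {r: True, z: True}


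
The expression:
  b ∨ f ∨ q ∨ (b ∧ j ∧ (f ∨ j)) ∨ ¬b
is always true.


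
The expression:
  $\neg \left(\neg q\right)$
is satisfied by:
  {q: True}


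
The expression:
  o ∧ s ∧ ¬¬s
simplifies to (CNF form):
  o ∧ s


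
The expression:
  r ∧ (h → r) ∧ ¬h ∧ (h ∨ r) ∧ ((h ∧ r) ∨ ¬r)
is never true.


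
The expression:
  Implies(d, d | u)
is always true.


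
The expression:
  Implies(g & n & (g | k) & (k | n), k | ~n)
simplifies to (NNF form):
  k | ~g | ~n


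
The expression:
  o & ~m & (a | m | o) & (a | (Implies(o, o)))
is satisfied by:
  {o: True, m: False}


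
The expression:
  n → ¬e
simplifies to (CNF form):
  ¬e ∨ ¬n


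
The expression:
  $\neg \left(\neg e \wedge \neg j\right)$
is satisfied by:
  {e: True, j: True}
  {e: True, j: False}
  {j: True, e: False}


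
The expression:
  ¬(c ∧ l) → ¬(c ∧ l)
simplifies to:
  True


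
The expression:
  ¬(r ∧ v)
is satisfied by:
  {v: False, r: False}
  {r: True, v: False}
  {v: True, r: False}


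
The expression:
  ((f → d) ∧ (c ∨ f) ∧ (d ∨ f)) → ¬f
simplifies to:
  ¬d ∨ ¬f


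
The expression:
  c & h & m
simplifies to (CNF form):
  c & h & m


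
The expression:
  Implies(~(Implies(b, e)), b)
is always true.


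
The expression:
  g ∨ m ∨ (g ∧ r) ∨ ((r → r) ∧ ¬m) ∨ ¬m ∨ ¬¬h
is always true.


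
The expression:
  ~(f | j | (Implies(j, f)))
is never true.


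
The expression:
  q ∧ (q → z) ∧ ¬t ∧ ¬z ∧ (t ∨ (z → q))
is never true.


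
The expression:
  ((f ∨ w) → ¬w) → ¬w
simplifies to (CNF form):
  True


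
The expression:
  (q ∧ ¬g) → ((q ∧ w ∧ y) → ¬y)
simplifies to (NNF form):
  g ∨ ¬q ∨ ¬w ∨ ¬y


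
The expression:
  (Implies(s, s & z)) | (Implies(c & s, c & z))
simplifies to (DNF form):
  z | ~c | ~s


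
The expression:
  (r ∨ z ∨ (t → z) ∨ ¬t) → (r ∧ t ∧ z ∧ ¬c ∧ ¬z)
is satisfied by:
  {t: True, r: False, z: False}


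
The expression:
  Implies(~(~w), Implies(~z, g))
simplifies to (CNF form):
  g | z | ~w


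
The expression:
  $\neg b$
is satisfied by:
  {b: False}


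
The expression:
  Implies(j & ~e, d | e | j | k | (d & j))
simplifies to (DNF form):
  True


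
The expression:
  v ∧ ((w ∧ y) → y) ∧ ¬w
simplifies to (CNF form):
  v ∧ ¬w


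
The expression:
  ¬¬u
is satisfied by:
  {u: True}


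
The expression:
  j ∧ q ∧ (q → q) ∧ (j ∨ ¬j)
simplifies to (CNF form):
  j ∧ q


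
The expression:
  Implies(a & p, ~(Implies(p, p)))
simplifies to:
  ~a | ~p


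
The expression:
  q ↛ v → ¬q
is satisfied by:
  {v: True, q: False}
  {q: False, v: False}
  {q: True, v: True}


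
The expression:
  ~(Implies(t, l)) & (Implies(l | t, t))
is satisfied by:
  {t: True, l: False}


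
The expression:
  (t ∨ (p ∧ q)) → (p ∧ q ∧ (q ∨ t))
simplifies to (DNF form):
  (p ∧ q) ∨ ¬t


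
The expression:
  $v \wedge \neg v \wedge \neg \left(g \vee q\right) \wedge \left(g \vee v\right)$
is never true.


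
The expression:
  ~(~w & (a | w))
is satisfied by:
  {w: True, a: False}
  {a: False, w: False}
  {a: True, w: True}


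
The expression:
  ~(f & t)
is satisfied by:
  {t: False, f: False}
  {f: True, t: False}
  {t: True, f: False}


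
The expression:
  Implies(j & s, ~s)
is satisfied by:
  {s: False, j: False}
  {j: True, s: False}
  {s: True, j: False}


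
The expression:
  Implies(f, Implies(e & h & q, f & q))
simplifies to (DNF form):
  True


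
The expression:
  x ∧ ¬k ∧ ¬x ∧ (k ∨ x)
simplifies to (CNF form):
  False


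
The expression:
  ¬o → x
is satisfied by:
  {x: True, o: True}
  {x: True, o: False}
  {o: True, x: False}


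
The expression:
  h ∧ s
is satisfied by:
  {h: True, s: True}


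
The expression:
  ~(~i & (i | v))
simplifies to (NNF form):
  i | ~v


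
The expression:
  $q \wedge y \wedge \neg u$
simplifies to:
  $q \wedge y \wedge \neg u$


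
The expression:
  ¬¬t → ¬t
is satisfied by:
  {t: False}


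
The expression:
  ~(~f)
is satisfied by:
  {f: True}


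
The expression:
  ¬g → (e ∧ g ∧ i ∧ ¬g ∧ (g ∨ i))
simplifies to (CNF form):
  g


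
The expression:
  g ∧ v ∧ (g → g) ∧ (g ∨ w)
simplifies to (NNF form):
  g ∧ v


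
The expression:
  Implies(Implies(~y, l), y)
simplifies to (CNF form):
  y | ~l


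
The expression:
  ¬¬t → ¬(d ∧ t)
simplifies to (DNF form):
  ¬d ∨ ¬t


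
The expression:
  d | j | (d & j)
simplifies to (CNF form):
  d | j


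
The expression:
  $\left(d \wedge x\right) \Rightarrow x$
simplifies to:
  $\text{True}$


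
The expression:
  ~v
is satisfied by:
  {v: False}


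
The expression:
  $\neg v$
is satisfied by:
  {v: False}


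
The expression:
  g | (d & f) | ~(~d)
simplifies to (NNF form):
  d | g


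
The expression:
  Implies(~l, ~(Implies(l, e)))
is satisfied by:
  {l: True}


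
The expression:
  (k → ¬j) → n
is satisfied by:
  {n: True, k: True, j: True}
  {n: True, k: True, j: False}
  {n: True, j: True, k: False}
  {n: True, j: False, k: False}
  {k: True, j: True, n: False}


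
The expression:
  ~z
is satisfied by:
  {z: False}


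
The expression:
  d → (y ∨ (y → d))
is always true.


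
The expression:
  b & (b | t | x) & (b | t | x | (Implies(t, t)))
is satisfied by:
  {b: True}


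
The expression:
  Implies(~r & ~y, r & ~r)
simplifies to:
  r | y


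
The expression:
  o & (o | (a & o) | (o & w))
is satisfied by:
  {o: True}


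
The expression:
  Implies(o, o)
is always true.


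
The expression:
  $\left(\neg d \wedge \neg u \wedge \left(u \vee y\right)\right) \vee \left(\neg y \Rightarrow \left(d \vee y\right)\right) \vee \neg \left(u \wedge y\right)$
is always true.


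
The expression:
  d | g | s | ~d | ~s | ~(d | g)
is always true.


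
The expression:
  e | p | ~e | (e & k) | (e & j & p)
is always true.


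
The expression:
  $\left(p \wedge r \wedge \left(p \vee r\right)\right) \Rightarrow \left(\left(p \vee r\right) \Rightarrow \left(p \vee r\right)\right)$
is always true.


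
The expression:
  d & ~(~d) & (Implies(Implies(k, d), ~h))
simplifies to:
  d & ~h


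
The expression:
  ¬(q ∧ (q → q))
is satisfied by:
  {q: False}


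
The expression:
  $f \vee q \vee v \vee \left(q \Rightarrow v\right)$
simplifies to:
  $\text{True}$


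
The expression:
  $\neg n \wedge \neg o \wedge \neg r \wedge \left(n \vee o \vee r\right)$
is never true.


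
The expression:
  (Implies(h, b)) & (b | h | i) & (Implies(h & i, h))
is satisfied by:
  {i: True, b: True, h: False}
  {b: True, h: False, i: False}
  {i: True, b: True, h: True}
  {b: True, h: True, i: False}
  {i: True, h: False, b: False}


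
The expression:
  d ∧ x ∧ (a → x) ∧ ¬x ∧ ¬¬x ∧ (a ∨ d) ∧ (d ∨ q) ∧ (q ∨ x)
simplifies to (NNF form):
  False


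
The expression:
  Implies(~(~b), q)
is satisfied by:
  {q: True, b: False}
  {b: False, q: False}
  {b: True, q: True}


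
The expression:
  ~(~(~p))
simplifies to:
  ~p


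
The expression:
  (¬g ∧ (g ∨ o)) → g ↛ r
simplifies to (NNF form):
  g ∨ ¬o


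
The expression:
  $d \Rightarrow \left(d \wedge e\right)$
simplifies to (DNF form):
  $e \vee \neg d$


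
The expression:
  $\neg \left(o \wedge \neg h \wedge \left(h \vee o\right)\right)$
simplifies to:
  $h \vee \neg o$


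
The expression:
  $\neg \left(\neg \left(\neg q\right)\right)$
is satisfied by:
  {q: False}


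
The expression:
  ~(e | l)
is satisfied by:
  {e: False, l: False}


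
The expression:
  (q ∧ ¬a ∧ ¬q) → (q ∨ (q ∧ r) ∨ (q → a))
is always true.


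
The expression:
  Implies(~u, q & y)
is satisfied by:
  {y: True, u: True, q: True}
  {y: True, u: True, q: False}
  {u: True, q: True, y: False}
  {u: True, q: False, y: False}
  {y: True, q: True, u: False}


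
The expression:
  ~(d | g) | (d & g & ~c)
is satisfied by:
  {c: False, g: False, d: False}
  {c: True, g: False, d: False}
  {d: True, g: True, c: False}


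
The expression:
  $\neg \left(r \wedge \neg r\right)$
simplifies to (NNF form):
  $\text{True}$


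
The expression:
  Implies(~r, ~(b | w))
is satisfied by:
  {r: True, b: False, w: False}
  {r: True, w: True, b: False}
  {r: True, b: True, w: False}
  {r: True, w: True, b: True}
  {w: False, b: False, r: False}


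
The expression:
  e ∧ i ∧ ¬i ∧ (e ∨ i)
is never true.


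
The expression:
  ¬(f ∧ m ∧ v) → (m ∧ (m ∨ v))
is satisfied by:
  {m: True}


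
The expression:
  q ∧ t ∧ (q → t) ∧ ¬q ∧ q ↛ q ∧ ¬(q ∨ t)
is never true.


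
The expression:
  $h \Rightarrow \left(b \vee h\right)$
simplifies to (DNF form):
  $\text{True}$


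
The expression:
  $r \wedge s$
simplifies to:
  $r \wedge s$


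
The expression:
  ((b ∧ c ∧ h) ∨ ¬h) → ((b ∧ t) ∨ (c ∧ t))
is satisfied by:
  {t: True, h: True, b: False, c: False}
  {c: True, t: True, h: True, b: False}
  {t: True, h: True, b: True, c: False}
  {c: True, t: True, h: True, b: True}
  {t: True, c: True, b: False, h: False}
  {t: True, b: True, h: False, c: False}
  {t: True, c: True, b: True, h: False}
  {h: True, c: False, b: False, t: False}
  {c: True, h: True, b: False, t: False}
  {h: True, b: True, c: False, t: False}


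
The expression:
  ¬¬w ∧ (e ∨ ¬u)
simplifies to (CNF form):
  w ∧ (e ∨ ¬u)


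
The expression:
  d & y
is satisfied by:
  {d: True, y: True}


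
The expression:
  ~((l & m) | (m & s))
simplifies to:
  ~m | (~l & ~s)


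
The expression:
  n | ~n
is always true.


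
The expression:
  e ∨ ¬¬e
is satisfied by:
  {e: True}


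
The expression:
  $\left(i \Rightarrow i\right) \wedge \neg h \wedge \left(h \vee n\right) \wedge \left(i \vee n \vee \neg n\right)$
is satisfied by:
  {n: True, h: False}


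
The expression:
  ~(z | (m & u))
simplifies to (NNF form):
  ~z & (~m | ~u)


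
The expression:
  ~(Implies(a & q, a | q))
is never true.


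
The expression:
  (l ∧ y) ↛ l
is never true.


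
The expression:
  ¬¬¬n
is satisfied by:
  {n: False}


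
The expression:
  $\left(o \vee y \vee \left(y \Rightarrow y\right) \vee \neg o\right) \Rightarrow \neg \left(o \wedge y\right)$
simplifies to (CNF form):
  $\neg o \vee \neg y$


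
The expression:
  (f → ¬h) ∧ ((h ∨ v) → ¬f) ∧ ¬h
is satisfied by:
  {h: False, v: False, f: False}
  {f: True, h: False, v: False}
  {v: True, h: False, f: False}


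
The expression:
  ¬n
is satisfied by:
  {n: False}


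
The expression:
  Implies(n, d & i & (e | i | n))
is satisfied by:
  {i: True, d: True, n: False}
  {i: True, d: False, n: False}
  {d: True, i: False, n: False}
  {i: False, d: False, n: False}
  {i: True, n: True, d: True}


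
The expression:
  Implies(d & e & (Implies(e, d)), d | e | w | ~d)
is always true.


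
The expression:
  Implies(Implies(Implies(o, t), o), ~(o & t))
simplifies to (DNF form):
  ~o | ~t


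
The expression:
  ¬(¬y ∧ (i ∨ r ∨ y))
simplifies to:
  y ∨ (¬i ∧ ¬r)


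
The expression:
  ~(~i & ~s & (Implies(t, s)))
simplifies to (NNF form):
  i | s | t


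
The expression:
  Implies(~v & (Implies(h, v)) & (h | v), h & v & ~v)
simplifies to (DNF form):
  True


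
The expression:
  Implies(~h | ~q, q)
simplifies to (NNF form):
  q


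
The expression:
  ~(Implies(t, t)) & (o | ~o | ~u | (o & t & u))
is never true.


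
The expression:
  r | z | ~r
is always true.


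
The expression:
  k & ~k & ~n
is never true.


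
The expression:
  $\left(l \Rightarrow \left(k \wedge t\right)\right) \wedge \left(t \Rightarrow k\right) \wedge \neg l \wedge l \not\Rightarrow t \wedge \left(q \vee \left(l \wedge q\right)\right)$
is never true.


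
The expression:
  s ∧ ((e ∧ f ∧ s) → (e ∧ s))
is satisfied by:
  {s: True}


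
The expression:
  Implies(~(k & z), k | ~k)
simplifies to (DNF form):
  True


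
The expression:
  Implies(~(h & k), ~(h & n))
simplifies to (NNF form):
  k | ~h | ~n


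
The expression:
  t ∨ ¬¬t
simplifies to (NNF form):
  t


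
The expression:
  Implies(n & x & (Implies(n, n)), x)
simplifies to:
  True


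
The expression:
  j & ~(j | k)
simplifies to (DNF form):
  False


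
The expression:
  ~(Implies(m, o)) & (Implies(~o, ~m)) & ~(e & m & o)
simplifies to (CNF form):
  False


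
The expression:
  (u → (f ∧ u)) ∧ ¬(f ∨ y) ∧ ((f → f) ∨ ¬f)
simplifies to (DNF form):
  ¬f ∧ ¬u ∧ ¬y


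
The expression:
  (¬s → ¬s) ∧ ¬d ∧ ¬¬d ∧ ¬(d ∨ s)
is never true.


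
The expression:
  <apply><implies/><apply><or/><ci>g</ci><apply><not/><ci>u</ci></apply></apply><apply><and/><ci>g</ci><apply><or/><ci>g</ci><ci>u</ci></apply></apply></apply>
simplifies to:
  <apply><or/><ci>g</ci><ci>u</ci></apply>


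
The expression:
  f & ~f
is never true.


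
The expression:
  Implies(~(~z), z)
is always true.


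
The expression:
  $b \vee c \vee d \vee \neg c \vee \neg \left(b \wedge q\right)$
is always true.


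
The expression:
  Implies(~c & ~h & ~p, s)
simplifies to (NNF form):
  c | h | p | s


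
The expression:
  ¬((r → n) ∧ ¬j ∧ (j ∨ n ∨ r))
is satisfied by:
  {j: True, n: False}
  {n: False, j: False}
  {n: True, j: True}


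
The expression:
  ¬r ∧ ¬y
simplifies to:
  ¬r ∧ ¬y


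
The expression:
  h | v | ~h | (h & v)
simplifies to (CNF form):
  True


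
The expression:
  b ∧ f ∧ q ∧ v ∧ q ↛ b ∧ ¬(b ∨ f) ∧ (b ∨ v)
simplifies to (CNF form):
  False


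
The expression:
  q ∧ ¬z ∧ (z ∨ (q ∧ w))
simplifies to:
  q ∧ w ∧ ¬z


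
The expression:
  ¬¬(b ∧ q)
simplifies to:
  b ∧ q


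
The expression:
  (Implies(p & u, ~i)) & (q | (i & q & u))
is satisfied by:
  {q: True, p: False, u: False, i: False}
  {i: True, q: True, p: False, u: False}
  {u: True, q: True, p: False, i: False}
  {i: True, u: True, q: True, p: False}
  {p: True, q: True, i: False, u: False}
  {i: True, p: True, q: True, u: False}
  {u: True, p: True, q: True, i: False}


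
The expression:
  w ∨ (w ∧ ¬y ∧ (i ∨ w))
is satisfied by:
  {w: True}


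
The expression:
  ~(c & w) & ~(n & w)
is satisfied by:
  {n: False, w: False, c: False}
  {c: True, n: False, w: False}
  {n: True, c: False, w: False}
  {c: True, n: True, w: False}
  {w: True, c: False, n: False}


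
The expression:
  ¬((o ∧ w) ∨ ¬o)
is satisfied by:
  {o: True, w: False}


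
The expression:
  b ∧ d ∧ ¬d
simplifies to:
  False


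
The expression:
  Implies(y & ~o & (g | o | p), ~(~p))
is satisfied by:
  {o: True, p: True, g: False, y: False}
  {o: True, g: False, p: False, y: False}
  {p: True, o: False, g: False, y: False}
  {o: False, g: False, p: False, y: False}
  {y: True, o: True, p: True, g: False}
  {y: True, o: True, g: False, p: False}
  {y: True, p: True, o: False, g: False}
  {y: True, o: False, g: False, p: False}
  {o: True, g: True, p: True, y: False}
  {o: True, g: True, y: False, p: False}
  {g: True, p: True, y: False, o: False}
  {g: True, y: False, p: False, o: False}
  {o: True, g: True, y: True, p: True}
  {o: True, g: True, y: True, p: False}
  {g: True, y: True, p: True, o: False}


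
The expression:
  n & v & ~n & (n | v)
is never true.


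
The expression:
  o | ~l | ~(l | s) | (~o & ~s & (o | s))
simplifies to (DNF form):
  o | ~l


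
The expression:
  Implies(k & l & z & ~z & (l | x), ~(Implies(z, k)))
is always true.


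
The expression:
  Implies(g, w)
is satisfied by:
  {w: True, g: False}
  {g: False, w: False}
  {g: True, w: True}


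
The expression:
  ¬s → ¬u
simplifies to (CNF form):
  s ∨ ¬u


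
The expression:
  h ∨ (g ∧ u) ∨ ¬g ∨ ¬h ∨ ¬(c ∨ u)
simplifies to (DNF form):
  True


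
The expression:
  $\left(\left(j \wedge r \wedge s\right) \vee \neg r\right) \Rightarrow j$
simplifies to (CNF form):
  $j \vee r$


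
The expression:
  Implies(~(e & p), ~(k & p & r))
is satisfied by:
  {e: True, p: False, k: False, r: False}
  {e: False, p: False, k: False, r: False}
  {r: True, e: True, p: False, k: False}
  {r: True, e: False, p: False, k: False}
  {e: True, k: True, r: False, p: False}
  {k: True, r: False, p: False, e: False}
  {r: True, k: True, e: True, p: False}
  {r: True, k: True, e: False, p: False}
  {e: True, p: True, r: False, k: False}
  {p: True, r: False, k: False, e: False}
  {e: True, r: True, p: True, k: False}
  {r: True, p: True, e: False, k: False}
  {e: True, k: True, p: True, r: False}
  {k: True, p: True, r: False, e: False}
  {r: True, k: True, p: True, e: True}


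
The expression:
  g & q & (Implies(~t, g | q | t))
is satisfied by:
  {g: True, q: True}


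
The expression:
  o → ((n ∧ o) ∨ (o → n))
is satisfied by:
  {n: True, o: False}
  {o: False, n: False}
  {o: True, n: True}


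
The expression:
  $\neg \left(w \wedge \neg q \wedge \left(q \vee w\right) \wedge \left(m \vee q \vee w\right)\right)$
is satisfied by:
  {q: True, w: False}
  {w: False, q: False}
  {w: True, q: True}


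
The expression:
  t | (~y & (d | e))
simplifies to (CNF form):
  (t | ~y) & (d | e | t) & (d | t | ~y) & (e | t | ~y)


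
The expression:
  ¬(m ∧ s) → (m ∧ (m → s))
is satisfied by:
  {m: True, s: True}


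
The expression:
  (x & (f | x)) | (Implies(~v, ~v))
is always true.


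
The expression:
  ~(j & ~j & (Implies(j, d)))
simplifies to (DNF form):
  True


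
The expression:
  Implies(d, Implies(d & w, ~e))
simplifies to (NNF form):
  ~d | ~e | ~w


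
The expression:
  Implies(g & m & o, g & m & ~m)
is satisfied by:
  {g: False, m: False, o: False}
  {o: True, g: False, m: False}
  {m: True, g: False, o: False}
  {o: True, m: True, g: False}
  {g: True, o: False, m: False}
  {o: True, g: True, m: False}
  {m: True, g: True, o: False}


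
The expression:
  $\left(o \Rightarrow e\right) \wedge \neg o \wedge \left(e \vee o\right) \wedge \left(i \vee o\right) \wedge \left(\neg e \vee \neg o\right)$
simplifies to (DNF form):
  $e \wedge i \wedge \neg o$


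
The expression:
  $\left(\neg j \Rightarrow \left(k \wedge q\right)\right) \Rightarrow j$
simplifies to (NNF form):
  $j \vee \neg k \vee \neg q$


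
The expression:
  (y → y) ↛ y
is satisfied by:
  {y: False}


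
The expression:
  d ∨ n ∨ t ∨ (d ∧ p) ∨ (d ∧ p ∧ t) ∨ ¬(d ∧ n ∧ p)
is always true.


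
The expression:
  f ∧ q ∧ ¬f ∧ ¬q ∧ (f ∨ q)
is never true.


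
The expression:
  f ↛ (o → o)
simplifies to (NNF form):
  False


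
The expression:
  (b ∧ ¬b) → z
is always true.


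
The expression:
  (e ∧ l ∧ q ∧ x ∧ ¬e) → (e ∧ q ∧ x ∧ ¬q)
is always true.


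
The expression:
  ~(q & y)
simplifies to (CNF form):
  ~q | ~y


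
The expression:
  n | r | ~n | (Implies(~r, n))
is always true.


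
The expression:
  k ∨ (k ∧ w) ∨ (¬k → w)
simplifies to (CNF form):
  k ∨ w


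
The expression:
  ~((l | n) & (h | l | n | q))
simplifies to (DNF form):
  ~l & ~n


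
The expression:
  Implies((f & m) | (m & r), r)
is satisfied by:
  {r: True, m: False, f: False}
  {m: False, f: False, r: False}
  {f: True, r: True, m: False}
  {f: True, m: False, r: False}
  {r: True, m: True, f: False}
  {m: True, r: False, f: False}
  {f: True, m: True, r: True}


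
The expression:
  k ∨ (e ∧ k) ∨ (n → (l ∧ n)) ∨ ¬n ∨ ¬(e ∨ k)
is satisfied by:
  {k: True, l: True, e: False, n: False}
  {k: True, e: False, l: False, n: False}
  {l: True, k: False, e: False, n: False}
  {k: False, e: False, l: False, n: False}
  {n: True, k: True, l: True, e: False}
  {n: True, k: True, e: False, l: False}
  {n: True, l: True, k: False, e: False}
  {n: True, k: False, e: False, l: False}
  {k: True, e: True, l: True, n: False}
  {k: True, e: True, n: False, l: False}
  {e: True, l: True, n: False, k: False}
  {e: True, n: False, l: False, k: False}
  {k: True, e: True, n: True, l: True}
  {k: True, e: True, n: True, l: False}
  {e: True, n: True, l: True, k: False}


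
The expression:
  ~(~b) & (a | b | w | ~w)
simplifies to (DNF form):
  b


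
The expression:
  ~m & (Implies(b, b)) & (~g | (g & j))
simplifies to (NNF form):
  ~m & (j | ~g)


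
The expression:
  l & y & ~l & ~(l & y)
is never true.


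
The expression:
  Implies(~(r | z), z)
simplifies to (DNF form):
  r | z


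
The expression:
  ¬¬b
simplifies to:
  b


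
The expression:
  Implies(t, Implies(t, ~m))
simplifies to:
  ~m | ~t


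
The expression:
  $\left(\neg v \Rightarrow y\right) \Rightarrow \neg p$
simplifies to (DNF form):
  $\left(\neg v \wedge \neg y\right) \vee \neg p$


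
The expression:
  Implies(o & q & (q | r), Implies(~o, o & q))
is always true.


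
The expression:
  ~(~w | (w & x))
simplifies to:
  w & ~x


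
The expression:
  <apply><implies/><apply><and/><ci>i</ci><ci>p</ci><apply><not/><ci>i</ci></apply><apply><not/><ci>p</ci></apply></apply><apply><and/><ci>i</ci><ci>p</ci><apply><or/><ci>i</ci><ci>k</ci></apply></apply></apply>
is always true.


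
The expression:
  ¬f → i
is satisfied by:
  {i: True, f: True}
  {i: True, f: False}
  {f: True, i: False}


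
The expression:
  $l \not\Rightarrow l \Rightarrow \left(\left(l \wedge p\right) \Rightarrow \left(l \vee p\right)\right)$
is always true.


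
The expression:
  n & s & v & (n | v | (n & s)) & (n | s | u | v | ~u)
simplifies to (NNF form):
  n & s & v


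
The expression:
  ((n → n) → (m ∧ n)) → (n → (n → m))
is always true.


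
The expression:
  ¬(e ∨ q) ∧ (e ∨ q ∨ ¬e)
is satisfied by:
  {q: False, e: False}


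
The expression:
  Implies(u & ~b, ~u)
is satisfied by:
  {b: True, u: False}
  {u: False, b: False}
  {u: True, b: True}


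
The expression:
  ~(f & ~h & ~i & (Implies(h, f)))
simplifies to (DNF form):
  h | i | ~f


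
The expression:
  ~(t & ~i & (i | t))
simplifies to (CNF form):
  i | ~t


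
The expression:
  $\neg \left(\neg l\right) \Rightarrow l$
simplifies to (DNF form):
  $\text{True}$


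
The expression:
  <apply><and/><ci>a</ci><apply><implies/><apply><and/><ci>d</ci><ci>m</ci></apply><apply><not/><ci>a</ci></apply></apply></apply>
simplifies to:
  <apply><and/><ci>a</ci><apply><or/><apply><not/><ci>d</ci></apply><apply><not/><ci>m</ci></apply></apply></apply>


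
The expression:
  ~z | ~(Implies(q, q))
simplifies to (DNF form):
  ~z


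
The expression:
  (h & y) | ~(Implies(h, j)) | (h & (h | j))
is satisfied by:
  {h: True}


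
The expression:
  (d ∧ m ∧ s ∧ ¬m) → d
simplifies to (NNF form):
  True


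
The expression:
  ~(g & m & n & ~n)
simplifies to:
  True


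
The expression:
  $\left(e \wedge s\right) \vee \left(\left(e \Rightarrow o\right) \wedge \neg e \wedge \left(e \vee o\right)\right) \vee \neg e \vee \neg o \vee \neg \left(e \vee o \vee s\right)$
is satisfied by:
  {s: True, e: False, o: False}
  {e: False, o: False, s: False}
  {s: True, o: True, e: False}
  {o: True, e: False, s: False}
  {s: True, e: True, o: False}
  {e: True, s: False, o: False}
  {s: True, o: True, e: True}


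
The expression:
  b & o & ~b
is never true.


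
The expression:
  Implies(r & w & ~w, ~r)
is always true.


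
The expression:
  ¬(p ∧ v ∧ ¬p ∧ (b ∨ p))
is always true.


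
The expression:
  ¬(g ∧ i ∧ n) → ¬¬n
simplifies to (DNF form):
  n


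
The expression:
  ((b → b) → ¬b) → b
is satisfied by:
  {b: True}


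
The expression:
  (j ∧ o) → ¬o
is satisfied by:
  {o: False, j: False}
  {j: True, o: False}
  {o: True, j: False}


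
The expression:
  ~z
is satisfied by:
  {z: False}


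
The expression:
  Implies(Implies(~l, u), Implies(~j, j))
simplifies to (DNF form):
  j | (~l & ~u)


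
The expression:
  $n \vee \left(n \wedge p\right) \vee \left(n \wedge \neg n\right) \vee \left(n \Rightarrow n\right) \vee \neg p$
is always true.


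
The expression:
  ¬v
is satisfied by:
  {v: False}


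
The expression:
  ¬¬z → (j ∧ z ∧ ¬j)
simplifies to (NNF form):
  ¬z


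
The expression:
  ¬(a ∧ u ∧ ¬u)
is always true.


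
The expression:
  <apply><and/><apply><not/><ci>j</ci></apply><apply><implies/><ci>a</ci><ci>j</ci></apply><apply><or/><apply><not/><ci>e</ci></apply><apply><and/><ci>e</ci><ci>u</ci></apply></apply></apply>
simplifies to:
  <apply><and/><apply><not/><ci>a</ci></apply><apply><not/><ci>j</ci></apply><apply><or/><ci>u</ci><apply><not/><ci>e</ci></apply></apply></apply>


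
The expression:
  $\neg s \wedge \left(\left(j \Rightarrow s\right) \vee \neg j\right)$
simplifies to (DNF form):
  $\neg j \wedge \neg s$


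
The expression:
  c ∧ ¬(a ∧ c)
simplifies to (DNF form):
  c ∧ ¬a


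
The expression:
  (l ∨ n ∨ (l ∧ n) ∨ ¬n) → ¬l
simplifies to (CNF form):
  ¬l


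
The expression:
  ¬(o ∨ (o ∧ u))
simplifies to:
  ¬o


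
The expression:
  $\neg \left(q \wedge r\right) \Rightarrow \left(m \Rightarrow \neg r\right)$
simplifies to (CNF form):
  $q \vee \neg m \vee \neg r$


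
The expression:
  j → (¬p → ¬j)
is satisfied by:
  {p: True, j: False}
  {j: False, p: False}
  {j: True, p: True}


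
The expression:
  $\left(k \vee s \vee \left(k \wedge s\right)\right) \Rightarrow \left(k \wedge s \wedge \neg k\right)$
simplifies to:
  $\neg k \wedge \neg s$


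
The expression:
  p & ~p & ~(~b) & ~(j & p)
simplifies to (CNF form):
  False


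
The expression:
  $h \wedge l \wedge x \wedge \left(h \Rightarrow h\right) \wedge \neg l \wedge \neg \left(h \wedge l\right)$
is never true.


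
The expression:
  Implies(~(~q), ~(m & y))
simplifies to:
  ~m | ~q | ~y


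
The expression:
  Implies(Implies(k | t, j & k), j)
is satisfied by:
  {k: True, t: True, j: True}
  {k: True, t: True, j: False}
  {k: True, j: True, t: False}
  {k: True, j: False, t: False}
  {t: True, j: True, k: False}
  {t: True, j: False, k: False}
  {j: True, t: False, k: False}


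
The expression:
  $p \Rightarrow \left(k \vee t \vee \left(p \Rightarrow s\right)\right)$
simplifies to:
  $k \vee s \vee t \vee \neg p$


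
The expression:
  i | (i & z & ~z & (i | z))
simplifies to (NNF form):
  i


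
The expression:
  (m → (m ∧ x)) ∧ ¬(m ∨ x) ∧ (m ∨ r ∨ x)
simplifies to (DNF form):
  r ∧ ¬m ∧ ¬x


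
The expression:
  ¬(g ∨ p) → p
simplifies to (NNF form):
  g ∨ p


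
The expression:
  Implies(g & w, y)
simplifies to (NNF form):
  y | ~g | ~w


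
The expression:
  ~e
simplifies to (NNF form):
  ~e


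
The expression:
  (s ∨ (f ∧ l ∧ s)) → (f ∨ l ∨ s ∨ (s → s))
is always true.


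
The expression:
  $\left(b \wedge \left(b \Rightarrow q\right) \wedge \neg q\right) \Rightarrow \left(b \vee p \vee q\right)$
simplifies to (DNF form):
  $\text{True}$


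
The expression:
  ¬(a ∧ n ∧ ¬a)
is always true.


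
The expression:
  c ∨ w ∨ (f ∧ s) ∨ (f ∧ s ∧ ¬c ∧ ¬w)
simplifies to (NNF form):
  c ∨ w ∨ (f ∧ s)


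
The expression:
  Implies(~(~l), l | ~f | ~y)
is always true.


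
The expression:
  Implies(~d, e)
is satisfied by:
  {d: True, e: True}
  {d: True, e: False}
  {e: True, d: False}


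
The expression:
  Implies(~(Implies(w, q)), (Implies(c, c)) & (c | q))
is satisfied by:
  {q: True, c: True, w: False}
  {q: True, w: False, c: False}
  {c: True, w: False, q: False}
  {c: False, w: False, q: False}
  {q: True, c: True, w: True}
  {q: True, w: True, c: False}
  {c: True, w: True, q: False}


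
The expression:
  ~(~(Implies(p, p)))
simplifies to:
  True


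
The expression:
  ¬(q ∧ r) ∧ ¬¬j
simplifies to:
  j ∧ (¬q ∨ ¬r)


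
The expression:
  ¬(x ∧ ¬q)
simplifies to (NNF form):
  q ∨ ¬x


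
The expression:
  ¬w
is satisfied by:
  {w: False}


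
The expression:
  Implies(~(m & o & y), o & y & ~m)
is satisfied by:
  {o: True, y: True}


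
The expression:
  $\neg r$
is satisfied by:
  {r: False}


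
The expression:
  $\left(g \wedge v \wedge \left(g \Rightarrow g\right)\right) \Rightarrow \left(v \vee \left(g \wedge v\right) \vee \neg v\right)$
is always true.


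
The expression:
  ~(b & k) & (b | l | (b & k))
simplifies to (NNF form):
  (b & ~k) | (l & ~b)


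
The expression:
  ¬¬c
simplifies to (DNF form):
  c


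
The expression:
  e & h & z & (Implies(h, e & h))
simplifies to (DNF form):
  e & h & z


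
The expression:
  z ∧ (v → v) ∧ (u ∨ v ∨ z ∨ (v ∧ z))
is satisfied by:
  {z: True}


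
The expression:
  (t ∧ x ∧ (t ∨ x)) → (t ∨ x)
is always true.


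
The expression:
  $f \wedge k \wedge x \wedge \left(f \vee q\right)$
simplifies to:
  $f \wedge k \wedge x$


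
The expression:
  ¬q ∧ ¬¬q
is never true.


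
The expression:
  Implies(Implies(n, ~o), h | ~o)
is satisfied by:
  {n: True, h: True, o: False}
  {n: True, h: False, o: False}
  {h: True, n: False, o: False}
  {n: False, h: False, o: False}
  {n: True, o: True, h: True}
  {n: True, o: True, h: False}
  {o: True, h: True, n: False}


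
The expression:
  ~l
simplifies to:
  ~l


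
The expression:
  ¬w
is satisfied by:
  {w: False}


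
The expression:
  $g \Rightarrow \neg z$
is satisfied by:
  {g: False, z: False}
  {z: True, g: False}
  {g: True, z: False}


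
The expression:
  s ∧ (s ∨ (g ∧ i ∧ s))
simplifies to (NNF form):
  s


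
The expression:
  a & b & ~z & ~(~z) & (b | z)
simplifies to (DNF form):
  False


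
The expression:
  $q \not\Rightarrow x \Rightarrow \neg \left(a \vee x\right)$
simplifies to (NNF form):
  $x \vee \neg a \vee \neg q$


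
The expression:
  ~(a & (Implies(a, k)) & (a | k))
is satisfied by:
  {k: False, a: False}
  {a: True, k: False}
  {k: True, a: False}


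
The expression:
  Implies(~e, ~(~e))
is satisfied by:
  {e: True}


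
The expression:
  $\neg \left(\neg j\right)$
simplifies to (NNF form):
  $j$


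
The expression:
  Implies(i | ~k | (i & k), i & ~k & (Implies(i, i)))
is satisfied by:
  {i: True, k: False}
  {k: True, i: False}


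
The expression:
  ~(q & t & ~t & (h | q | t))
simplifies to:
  True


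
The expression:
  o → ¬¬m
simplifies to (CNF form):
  m ∨ ¬o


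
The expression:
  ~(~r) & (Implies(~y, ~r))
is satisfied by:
  {r: True, y: True}


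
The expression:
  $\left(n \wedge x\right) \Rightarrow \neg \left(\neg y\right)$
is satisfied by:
  {y: True, x: False, n: False}
  {x: False, n: False, y: False}
  {y: True, n: True, x: False}
  {n: True, x: False, y: False}
  {y: True, x: True, n: False}
  {x: True, y: False, n: False}
  {y: True, n: True, x: True}


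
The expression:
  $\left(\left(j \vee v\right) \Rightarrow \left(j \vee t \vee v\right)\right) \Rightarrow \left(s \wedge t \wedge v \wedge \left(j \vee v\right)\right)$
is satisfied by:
  {t: True, s: True, v: True}


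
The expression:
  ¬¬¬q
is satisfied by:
  {q: False}


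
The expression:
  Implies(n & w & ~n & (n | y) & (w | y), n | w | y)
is always true.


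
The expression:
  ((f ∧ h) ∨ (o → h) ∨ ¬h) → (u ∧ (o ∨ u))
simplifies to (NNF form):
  u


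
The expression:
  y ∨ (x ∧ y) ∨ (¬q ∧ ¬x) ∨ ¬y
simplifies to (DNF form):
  True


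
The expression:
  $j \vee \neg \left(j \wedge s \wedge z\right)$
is always true.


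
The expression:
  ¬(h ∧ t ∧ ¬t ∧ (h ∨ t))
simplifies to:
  True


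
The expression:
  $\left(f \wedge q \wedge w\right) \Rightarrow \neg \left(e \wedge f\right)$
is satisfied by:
  {w: False, e: False, q: False, f: False}
  {f: True, w: False, e: False, q: False}
  {q: True, w: False, e: False, f: False}
  {f: True, q: True, w: False, e: False}
  {e: True, f: False, w: False, q: False}
  {f: True, e: True, w: False, q: False}
  {q: True, e: True, f: False, w: False}
  {f: True, q: True, e: True, w: False}
  {w: True, q: False, e: False, f: False}
  {f: True, w: True, q: False, e: False}
  {q: True, w: True, f: False, e: False}
  {f: True, q: True, w: True, e: False}
  {e: True, w: True, q: False, f: False}
  {f: True, e: True, w: True, q: False}
  {q: True, e: True, w: True, f: False}


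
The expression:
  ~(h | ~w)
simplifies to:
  w & ~h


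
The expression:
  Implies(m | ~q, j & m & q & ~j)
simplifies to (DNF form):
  q & ~m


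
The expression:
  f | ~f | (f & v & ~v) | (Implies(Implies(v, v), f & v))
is always true.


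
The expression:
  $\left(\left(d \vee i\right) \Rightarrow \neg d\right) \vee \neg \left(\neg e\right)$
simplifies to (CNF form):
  $e \vee \neg d$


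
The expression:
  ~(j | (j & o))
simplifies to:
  ~j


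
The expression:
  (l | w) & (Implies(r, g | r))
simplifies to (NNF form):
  l | w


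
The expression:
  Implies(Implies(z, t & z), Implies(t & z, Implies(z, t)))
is always true.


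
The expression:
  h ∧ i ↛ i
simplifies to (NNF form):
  False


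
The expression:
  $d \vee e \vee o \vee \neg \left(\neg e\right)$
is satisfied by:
  {d: True, o: True, e: True}
  {d: True, o: True, e: False}
  {d: True, e: True, o: False}
  {d: True, e: False, o: False}
  {o: True, e: True, d: False}
  {o: True, e: False, d: False}
  {e: True, o: False, d: False}


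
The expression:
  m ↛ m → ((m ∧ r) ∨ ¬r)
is always true.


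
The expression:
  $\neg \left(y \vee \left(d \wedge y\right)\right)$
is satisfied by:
  {y: False}


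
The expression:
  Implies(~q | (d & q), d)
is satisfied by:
  {d: True, q: True}
  {d: True, q: False}
  {q: True, d: False}


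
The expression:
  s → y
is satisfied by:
  {y: True, s: False}
  {s: False, y: False}
  {s: True, y: True}


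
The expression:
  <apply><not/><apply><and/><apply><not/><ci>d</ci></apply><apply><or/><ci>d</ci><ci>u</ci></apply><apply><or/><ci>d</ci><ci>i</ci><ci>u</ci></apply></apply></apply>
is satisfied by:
  {d: True, u: False}
  {u: False, d: False}
  {u: True, d: True}


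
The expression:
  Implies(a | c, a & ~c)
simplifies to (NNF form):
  ~c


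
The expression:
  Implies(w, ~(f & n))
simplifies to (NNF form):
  ~f | ~n | ~w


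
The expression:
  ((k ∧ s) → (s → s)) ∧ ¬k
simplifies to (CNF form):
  ¬k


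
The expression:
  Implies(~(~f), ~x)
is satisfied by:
  {x: False, f: False}
  {f: True, x: False}
  {x: True, f: False}


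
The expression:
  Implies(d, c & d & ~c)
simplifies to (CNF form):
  ~d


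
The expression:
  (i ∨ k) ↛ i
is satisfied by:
  {k: True, i: False}


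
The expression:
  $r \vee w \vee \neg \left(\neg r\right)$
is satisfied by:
  {r: True, w: True}
  {r: True, w: False}
  {w: True, r: False}


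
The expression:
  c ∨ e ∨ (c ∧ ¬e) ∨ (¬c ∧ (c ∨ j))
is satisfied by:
  {c: True, e: True, j: True}
  {c: True, e: True, j: False}
  {c: True, j: True, e: False}
  {c: True, j: False, e: False}
  {e: True, j: True, c: False}
  {e: True, j: False, c: False}
  {j: True, e: False, c: False}


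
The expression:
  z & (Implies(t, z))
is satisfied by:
  {z: True}


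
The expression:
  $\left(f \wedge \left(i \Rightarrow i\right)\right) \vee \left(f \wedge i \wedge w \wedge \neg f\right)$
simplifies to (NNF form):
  $f$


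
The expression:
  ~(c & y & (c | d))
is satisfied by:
  {c: False, y: False}
  {y: True, c: False}
  {c: True, y: False}


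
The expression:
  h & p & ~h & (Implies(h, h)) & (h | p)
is never true.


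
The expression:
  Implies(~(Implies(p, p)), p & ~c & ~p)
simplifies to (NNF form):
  True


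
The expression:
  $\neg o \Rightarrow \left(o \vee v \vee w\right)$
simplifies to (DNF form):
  $o \vee v \vee w$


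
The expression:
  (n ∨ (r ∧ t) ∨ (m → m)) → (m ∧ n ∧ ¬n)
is never true.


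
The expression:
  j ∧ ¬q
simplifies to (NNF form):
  j ∧ ¬q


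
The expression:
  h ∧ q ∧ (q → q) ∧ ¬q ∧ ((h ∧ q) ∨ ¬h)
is never true.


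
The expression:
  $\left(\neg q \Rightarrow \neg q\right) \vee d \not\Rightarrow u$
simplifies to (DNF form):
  $\text{True}$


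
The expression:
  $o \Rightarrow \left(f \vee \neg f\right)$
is always true.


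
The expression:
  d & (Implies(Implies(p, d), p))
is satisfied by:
  {p: True, d: True}


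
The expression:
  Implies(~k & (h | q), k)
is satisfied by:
  {k: True, q: False, h: False}
  {k: True, h: True, q: False}
  {k: True, q: True, h: False}
  {k: True, h: True, q: True}
  {h: False, q: False, k: False}


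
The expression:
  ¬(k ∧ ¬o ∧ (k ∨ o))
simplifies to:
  o ∨ ¬k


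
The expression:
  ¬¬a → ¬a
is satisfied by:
  {a: False}
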